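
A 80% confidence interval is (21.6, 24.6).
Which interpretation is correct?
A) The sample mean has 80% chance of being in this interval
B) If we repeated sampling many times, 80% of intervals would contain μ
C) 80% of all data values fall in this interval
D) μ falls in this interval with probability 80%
B

A) Wrong — x̄ is observed and sits in the interval by construction.
B) Correct — this is the frequentist long-run coverage interpretation.
C) Wrong — a CI is about the parameter μ, not individual data values.
D) Wrong — μ is fixed; the randomness lives in the interval, not in μ.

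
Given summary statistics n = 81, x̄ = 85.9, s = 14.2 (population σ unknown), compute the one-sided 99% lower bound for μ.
μ ≥ 82.15

Lower bound (one-sided):
t* = 2.374 (one-sided for 99%)
Lower bound = x̄ - t* · s/√n = 85.9 - 2.374 · 14.2/√81 = 82.15

We are 99% confident that μ ≥ 82.15.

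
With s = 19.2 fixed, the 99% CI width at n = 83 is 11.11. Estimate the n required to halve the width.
n ≈ 332

CI width ∝ 1/√n
To reduce width by factor 2, need √n to grow by 2 → need 2² = 4 times as many samples.

Current: n = 83, width = 11.11
New: n = 332, width ≈ 5.46

Width reduced by factor of 11.11/5.46 = 2.03.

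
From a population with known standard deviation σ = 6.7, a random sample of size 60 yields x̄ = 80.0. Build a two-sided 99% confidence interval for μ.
(77.77, 82.23)

z-interval (σ known):
z* = 2.576 for 99% confidence

Margin of error = z* · σ/√n = 2.576 · 6.7/√60 = 2.23

CI: (80.0 - 2.23, 80.0 + 2.23) = (77.77, 82.23)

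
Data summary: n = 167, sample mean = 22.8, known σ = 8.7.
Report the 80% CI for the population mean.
(21.94, 23.66)

z-interval (σ known):
z* = 1.282 for 80% confidence

Margin of error = z* · σ/√n = 1.282 · 8.7/√167 = 0.86

CI: (22.8 - 0.86, 22.8 + 0.86) = (21.94, 23.66)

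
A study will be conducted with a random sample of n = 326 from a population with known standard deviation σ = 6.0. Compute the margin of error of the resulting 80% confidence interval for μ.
Margin of error = 0.43

Margin of error = z* · σ/√n
= 1.282 · 6.0/√326
= 1.282 · 6.0/18.0555
= 0.43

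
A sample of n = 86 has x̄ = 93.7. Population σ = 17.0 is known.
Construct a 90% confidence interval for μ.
(90.68, 96.72)

z-interval (σ known):
z* = 1.645 for 90% confidence

Margin of error = z* · σ/√n = 1.645 · 17.0/√86 = 3.02

CI: (93.7 - 3.02, 93.7 + 3.02) = (90.68, 96.72)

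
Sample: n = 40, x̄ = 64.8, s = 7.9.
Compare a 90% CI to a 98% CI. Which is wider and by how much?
98% CI is wider by 1.85

df = 39
90% CI: t* = 1.685, (62.70, 66.90), width = 2 · t* · s/√n = 4.21
98% CI: t* = 2.426, (61.77, 67.83), width = 2 · t* · s/√n = 6.06

The 98% CI is wider by 6.06 - 4.21 = 1.85.
Higher confidence requires a wider interval.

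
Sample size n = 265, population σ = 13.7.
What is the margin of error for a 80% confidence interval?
Margin of error = 1.08

Margin of error = z* · σ/√n
= 1.282 · 13.7/√265
= 1.282 · 13.7/16.2788
= 1.08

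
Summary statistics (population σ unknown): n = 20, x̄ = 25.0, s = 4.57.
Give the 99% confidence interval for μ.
(22.08, 27.92)

t-interval (σ unknown):
df = n - 1 = 19
t* = 2.861 for 99% confidence

Margin of error = t* · s/√n = 2.861 · 4.57/√20 = 2.92

CI: (22.08, 27.92)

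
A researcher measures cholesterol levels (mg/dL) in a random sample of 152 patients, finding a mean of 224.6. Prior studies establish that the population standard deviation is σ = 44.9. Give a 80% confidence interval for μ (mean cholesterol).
(219.93, 229.27)

z-interval (σ known):
z* = 1.282 for 80% confidence

Margin of error = z* · σ/√n = 1.282 · 44.9/√152 = 4.67

CI: (224.6 - 4.67, 224.6 + 4.67) = (219.93, 229.27)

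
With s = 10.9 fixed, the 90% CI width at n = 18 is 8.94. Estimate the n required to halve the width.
n ≈ 72

CI width ∝ 1/√n
To reduce width by factor 2, need √n to grow by 2 → need 2² = 4 times as many samples.

Current: n = 18, width = 8.94
New: n = 72, width ≈ 4.28

Width reduced by factor of 8.94/4.28 = 2.09.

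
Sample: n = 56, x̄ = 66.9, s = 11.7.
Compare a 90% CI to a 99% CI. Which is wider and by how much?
99% CI is wider by 3.11

df = 55
90% CI: t* = 1.673, (64.28, 69.52), width = 2 · t* · s/√n = 5.23
99% CI: t* = 2.668, (62.73, 71.07), width = 2 · t* · s/√n = 8.34

The 99% CI is wider by 8.34 - 5.23 = 3.11.
Higher confidence requires a wider interval.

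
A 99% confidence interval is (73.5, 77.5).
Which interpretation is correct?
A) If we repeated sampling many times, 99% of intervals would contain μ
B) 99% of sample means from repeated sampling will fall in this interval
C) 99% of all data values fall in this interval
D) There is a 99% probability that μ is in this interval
A

A) Correct — this is the frequentist long-run coverage interpretation.
B) Wrong — coverage applies to intervals containing μ, not to future x̄ values.
C) Wrong — a CI is about the parameter μ, not individual data values.
D) Wrong — μ is fixed; the randomness lives in the interval, not in μ.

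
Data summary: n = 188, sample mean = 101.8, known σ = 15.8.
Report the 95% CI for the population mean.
(99.54, 104.06)

z-interval (σ known):
z* = 1.960 for 95% confidence

Margin of error = z* · σ/√n = 1.960 · 15.8/√188 = 2.26

CI: (101.8 - 2.26, 101.8 + 2.26) = (99.54, 104.06)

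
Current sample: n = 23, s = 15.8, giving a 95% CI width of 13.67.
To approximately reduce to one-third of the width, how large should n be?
n ≈ 207

CI width ∝ 1/√n
To reduce width by factor 3, need √n to grow by 3 → need 3² = 9 times as many samples.

Current: n = 23, width = 13.67
New: n = 207, width ≈ 4.33

Width reduced by factor of 13.67/4.33 = 3.16.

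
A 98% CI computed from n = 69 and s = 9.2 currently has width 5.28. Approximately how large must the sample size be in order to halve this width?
n ≈ 276

CI width ∝ 1/√n
To reduce width by factor 2, need √n to grow by 2 → need 2² = 4 times as many samples.

Current: n = 69, width = 5.28
New: n = 276, width ≈ 2.59

Width reduced by factor of 5.28/2.59 = 2.04.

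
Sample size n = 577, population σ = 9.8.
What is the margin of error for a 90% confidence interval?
Margin of error = 0.67

Margin of error = z* · σ/√n
= 1.645 · 9.8/√577
= 1.645 · 9.8/24.0208
= 0.67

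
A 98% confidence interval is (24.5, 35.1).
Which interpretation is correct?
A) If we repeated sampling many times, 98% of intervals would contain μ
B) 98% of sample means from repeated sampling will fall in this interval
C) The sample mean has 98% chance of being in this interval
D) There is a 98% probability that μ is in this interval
A

A) Correct — this is the frequentist long-run coverage interpretation.
B) Wrong — coverage applies to intervals containing μ, not to future x̄ values.
C) Wrong — x̄ is observed and sits in the interval by construction.
D) Wrong — μ is fixed; the randomness lives in the interval, not in μ.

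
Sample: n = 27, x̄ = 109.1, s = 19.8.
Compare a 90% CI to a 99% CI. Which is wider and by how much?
99% CI is wider by 8.18

df = 26
90% CI: t* = 1.706, (102.60, 115.60), width = 2 · t* · s/√n = 13.00
99% CI: t* = 2.779, (98.51, 119.69), width = 2 · t* · s/√n = 21.18

The 99% CI is wider by 21.18 - 13.00 = 8.18.
Higher confidence requires a wider interval.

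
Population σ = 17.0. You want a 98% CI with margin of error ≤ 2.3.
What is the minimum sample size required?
n ≥ 296

For margin E ≤ 2.3:
n ≥ (z* · σ / E)²
n ≥ (2.326 · 17.0 / 2.3)²
n ≥ 295.57

Minimum n = 296 (rounding up)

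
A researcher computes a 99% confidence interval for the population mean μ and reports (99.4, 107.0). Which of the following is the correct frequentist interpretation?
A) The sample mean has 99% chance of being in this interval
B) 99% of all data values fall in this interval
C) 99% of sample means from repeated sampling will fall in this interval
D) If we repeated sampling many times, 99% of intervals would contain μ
D

A) Wrong — x̄ is observed and sits in the interval by construction.
B) Wrong — a CI is about the parameter μ, not individual data values.
C) Wrong — coverage applies to intervals containing μ, not to future x̄ values.
D) Correct — this is the frequentist long-run coverage interpretation.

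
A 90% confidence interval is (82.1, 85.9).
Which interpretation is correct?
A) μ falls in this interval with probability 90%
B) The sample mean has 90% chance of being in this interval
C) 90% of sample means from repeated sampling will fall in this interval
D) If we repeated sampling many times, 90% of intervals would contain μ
D

A) Wrong — μ is fixed; the randomness lives in the interval, not in μ.
B) Wrong — x̄ is observed and sits in the interval by construction.
C) Wrong — coverage applies to intervals containing μ, not to future x̄ values.
D) Correct — this is the frequentist long-run coverage interpretation.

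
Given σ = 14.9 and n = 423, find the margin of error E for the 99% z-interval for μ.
Margin of error = 1.87

Margin of error = z* · σ/√n
= 2.576 · 14.9/√423
= 2.576 · 14.9/20.5670
= 1.87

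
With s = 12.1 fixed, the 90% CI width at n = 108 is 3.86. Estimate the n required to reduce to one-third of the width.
n ≈ 972

CI width ∝ 1/√n
To reduce width by factor 3, need √n to grow by 3 → need 3² = 9 times as many samples.

Current: n = 108, width = 3.86
New: n = 972, width ≈ 1.28

Width reduced by factor of 3.86/1.28 = 3.02.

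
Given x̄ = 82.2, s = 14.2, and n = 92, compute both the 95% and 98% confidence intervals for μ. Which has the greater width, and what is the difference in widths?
98% CI is wider by 1.13

df = 91
95% CI: t* = 1.986, (79.26, 85.14), width = 2 · t* · s/√n = 5.88
98% CI: t* = 2.368, (78.69, 85.71), width = 2 · t* · s/√n = 7.01

The 98% CI is wider by 7.01 - 5.88 = 1.13.
Higher confidence requires a wider interval.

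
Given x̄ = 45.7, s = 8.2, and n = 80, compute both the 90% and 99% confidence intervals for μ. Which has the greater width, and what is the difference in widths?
99% CI is wider by 1.79

df = 79
90% CI: t* = 1.664, (44.17, 47.23), width = 2 · t* · s/√n = 3.05
99% CI: t* = 2.640, (43.28, 48.12), width = 2 · t* · s/√n = 4.84

The 99% CI is wider by 4.84 - 3.05 = 1.79.
Higher confidence requires a wider interval.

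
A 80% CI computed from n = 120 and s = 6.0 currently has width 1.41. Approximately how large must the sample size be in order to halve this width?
n ≈ 480

CI width ∝ 1/√n
To reduce width by factor 2, need √n to grow by 2 → need 2² = 4 times as many samples.

Current: n = 120, width = 1.41
New: n = 480, width ≈ 0.70

Width reduced by factor of 1.41/0.70 = 2.01.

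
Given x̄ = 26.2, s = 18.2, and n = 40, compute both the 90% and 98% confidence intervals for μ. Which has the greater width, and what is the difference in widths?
98% CI is wider by 4.26

df = 39
90% CI: t* = 1.685, (21.35, 31.05), width = 2 · t* · s/√n = 9.70
98% CI: t* = 2.426, (19.22, 33.18), width = 2 · t* · s/√n = 13.96

The 98% CI is wider by 13.96 - 9.70 = 4.26.
Higher confidence requires a wider interval.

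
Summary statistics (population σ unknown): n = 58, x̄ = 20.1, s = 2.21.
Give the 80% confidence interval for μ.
(19.72, 20.48)

t-interval (σ unknown):
df = n - 1 = 57
t* = 1.297 for 80% confidence

Margin of error = t* · s/√n = 1.297 · 2.21/√58 = 0.38

CI: (19.72, 20.48)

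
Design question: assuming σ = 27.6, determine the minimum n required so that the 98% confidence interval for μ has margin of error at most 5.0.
n ≥ 165

For margin E ≤ 5.0:
n ≥ (z* · σ / E)²
n ≥ (2.326 · 27.6 / 5.0)²
n ≥ 164.85

Minimum n = 165 (rounding up)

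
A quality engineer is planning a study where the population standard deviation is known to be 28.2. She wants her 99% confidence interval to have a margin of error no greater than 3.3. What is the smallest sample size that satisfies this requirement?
n ≥ 485

For margin E ≤ 3.3:
n ≥ (z* · σ / E)²
n ≥ (2.576 · 28.2 / 3.3)²
n ≥ 484.58

Minimum n = 485 (rounding up)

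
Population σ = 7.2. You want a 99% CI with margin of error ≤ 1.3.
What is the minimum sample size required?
n ≥ 204

For margin E ≤ 1.3:
n ≥ (z* · σ / E)²
n ≥ (2.576 · 7.2 / 1.3)²
n ≥ 203.55

Minimum n = 204 (rounding up)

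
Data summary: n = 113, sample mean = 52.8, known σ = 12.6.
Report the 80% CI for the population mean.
(51.28, 54.32)

z-interval (σ known):
z* = 1.282 for 80% confidence

Margin of error = z* · σ/√n = 1.282 · 12.6/√113 = 1.52

CI: (52.8 - 1.52, 52.8 + 1.52) = (51.28, 54.32)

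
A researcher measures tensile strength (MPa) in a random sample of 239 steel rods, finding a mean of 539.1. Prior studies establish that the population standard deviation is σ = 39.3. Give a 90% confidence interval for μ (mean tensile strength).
(534.92, 543.28)

z-interval (σ known):
z* = 1.645 for 90% confidence

Margin of error = z* · σ/√n = 1.645 · 39.3/√239 = 4.18

CI: (539.1 - 4.18, 539.1 + 4.18) = (534.92, 543.28)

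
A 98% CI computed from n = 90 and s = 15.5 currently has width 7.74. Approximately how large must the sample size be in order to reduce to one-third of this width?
n ≈ 810

CI width ∝ 1/√n
To reduce width by factor 3, need √n to grow by 3 → need 3² = 9 times as many samples.

Current: n = 90, width = 7.74
New: n = 810, width ≈ 2.54

Width reduced by factor of 7.74/2.54 = 3.05.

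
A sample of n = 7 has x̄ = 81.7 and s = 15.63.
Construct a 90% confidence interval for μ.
(70.22, 93.18)

t-interval (σ unknown):
df = n - 1 = 6
t* = 1.943 for 90% confidence

Margin of error = t* · s/√n = 1.943 · 15.63/√7 = 11.48

CI: (70.22, 93.18)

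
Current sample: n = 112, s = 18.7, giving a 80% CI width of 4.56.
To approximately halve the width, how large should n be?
n ≈ 448

CI width ∝ 1/√n
To reduce width by factor 2, need √n to grow by 2 → need 2² = 4 times as many samples.

Current: n = 112, width = 4.56
New: n = 448, width ≈ 2.27

Width reduced by factor of 4.56/2.27 = 2.01.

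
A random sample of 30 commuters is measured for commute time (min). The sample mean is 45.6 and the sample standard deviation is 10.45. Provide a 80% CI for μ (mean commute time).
(43.10, 48.10)

t-interval (σ unknown):
df = n - 1 = 29
t* = 1.311 for 80% confidence

Margin of error = t* · s/√n = 1.311 · 10.45/√30 = 2.50

CI: (43.10, 48.10)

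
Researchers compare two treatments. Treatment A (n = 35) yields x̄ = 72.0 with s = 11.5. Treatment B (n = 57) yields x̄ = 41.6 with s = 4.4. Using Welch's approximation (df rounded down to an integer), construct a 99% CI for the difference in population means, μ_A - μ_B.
(24.91, 35.89)

Difference: x̄₁ - x̄₂ = 30.40
SE = √(s₁²/n₁ + s₂²/n₂) = √(11.5²/35 + 4.4²/57) = 2.0293
df = 40.19 → 40 (Welch–Satterthwaite, rounded down)
t* = 2.704

CI: 30.40 ± 2.704 · 2.0293 = 30.40 ± 5.49 = (24.91, 35.89)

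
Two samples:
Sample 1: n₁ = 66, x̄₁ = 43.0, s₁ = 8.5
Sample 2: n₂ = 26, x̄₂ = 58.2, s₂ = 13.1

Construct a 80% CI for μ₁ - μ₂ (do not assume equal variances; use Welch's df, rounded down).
(-18.83, -11.57)

Difference: x̄₁ - x̄₂ = -15.20
SE = √(s₁²/n₁ + s₂²/n₂) = √(8.5²/66 + 13.1²/26) = 2.7740
df = 33.62 → 33 (Welch–Satterthwaite, rounded down)
t* = 1.308

CI: -15.20 ± 1.308 · 2.7740 = -15.20 ± 3.63 = (-18.83, -11.57)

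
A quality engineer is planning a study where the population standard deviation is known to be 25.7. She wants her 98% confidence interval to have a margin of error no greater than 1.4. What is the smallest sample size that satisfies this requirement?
n ≥ 1824

For margin E ≤ 1.4:
n ≥ (z* · σ / E)²
n ≥ (2.326 · 25.7 / 1.4)²
n ≥ 1823.18

Minimum n = 1824 (rounding up)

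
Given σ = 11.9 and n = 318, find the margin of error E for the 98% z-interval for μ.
Margin of error = 1.55

Margin of error = z* · σ/√n
= 2.326 · 11.9/√318
= 2.326 · 11.9/17.8326
= 1.55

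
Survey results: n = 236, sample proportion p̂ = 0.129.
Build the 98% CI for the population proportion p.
(0.078, 0.180)

Proportion CI:
SE = √(p̂(1-p̂)/n) = √(0.129 · 0.871 / 236) = 0.02182

z* = 2.326
Margin = z* · SE = 2.326 · 0.02182 = 0.0508

CI: 0.129 ± 0.0508 = (0.078, 0.180)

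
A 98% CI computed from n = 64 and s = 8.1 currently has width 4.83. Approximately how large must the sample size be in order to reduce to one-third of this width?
n ≈ 576

CI width ∝ 1/√n
To reduce width by factor 3, need √n to grow by 3 → need 3² = 9 times as many samples.

Current: n = 64, width = 4.83
New: n = 576, width ≈ 1.57

Width reduced by factor of 4.83/1.57 = 3.08.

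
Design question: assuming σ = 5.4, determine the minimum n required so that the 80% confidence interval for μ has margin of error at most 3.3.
n ≥ 5

For margin E ≤ 3.3:
n ≥ (z* · σ / E)²
n ≥ (1.282 · 5.4 / 3.3)²
n ≥ 4.40

Minimum n = 5 (rounding up)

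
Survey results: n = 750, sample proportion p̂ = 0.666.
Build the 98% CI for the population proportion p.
(0.626, 0.706)

Proportion CI:
SE = √(p̂(1-p̂)/n) = √(0.666 · 0.334 / 750) = 0.01722

z* = 2.326
Margin = z* · SE = 2.326 · 0.01722 = 0.0401

CI: 0.666 ± 0.0401 = (0.626, 0.706)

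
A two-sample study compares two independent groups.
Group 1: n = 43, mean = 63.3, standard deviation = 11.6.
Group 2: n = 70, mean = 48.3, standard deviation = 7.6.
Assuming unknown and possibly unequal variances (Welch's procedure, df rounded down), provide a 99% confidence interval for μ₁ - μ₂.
(9.72, 20.28)

Difference: x̄₁ - x̄₂ = 15.00
SE = √(s₁²/n₁ + s₂²/n₂) = √(11.6²/43 + 7.6²/70) = 1.9886
df = 64.35 → 64 (Welch–Satterthwaite, rounded down)
t* = 2.655

CI: 15.00 ± 2.655 · 1.9886 = 15.00 ± 5.28 = (9.72, 20.28)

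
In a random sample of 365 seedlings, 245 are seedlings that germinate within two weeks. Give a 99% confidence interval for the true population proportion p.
(0.608, 0.735)

Proportion CI:
p̂ = 245/365 = 0.67123
SE = √(p̂(1-p̂)/n) = √(0.67123 · 0.32877 / 365) = 0.02459

z* = 2.576
Margin = z* · SE = 2.576 · 0.02459 = 0.0633

CI: 0.67123 ± 0.0633 = (0.608, 0.735)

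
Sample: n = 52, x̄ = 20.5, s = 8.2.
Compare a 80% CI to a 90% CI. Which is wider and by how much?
90% CI is wider by 0.86

df = 51
80% CI: t* = 1.298, (19.02, 21.98), width = 2 · t* · s/√n = 2.95
90% CI: t* = 1.675, (18.60, 22.40), width = 2 · t* · s/√n = 3.81

The 90% CI is wider by 3.81 - 2.95 = 0.86.
Higher confidence requires a wider interval.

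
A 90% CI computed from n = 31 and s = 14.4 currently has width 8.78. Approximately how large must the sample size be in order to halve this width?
n ≈ 124

CI width ∝ 1/√n
To reduce width by factor 2, need √n to grow by 2 → need 2² = 4 times as many samples.

Current: n = 31, width = 8.78
New: n = 124, width ≈ 4.29

Width reduced by factor of 8.78/4.29 = 2.05.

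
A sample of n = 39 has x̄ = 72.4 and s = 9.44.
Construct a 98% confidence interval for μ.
(68.73, 76.07)

t-interval (σ unknown):
df = n - 1 = 38
t* = 2.429 for 98% confidence

Margin of error = t* · s/√n = 2.429 · 9.44/√39 = 3.67

CI: (68.73, 76.07)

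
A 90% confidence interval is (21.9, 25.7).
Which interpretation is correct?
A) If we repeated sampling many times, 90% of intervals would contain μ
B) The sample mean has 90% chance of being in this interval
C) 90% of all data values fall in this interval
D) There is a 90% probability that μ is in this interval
A

A) Correct — this is the frequentist long-run coverage interpretation.
B) Wrong — x̄ is observed and sits in the interval by construction.
C) Wrong — a CI is about the parameter μ, not individual data values.
D) Wrong — μ is fixed; the randomness lives in the interval, not in μ.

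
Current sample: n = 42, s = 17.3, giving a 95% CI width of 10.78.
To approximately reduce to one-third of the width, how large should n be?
n ≈ 378

CI width ∝ 1/√n
To reduce width by factor 3, need √n to grow by 3 → need 3² = 9 times as many samples.

Current: n = 42, width = 10.78
New: n = 378, width ≈ 3.50

Width reduced by factor of 10.78/3.50 = 3.08.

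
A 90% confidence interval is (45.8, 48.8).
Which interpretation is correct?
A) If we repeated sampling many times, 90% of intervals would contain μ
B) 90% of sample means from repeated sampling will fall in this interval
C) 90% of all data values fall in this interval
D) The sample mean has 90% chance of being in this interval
A

A) Correct — this is the frequentist long-run coverage interpretation.
B) Wrong — coverage applies to intervals containing μ, not to future x̄ values.
C) Wrong — a CI is about the parameter μ, not individual data values.
D) Wrong — x̄ is observed and sits in the interval by construction.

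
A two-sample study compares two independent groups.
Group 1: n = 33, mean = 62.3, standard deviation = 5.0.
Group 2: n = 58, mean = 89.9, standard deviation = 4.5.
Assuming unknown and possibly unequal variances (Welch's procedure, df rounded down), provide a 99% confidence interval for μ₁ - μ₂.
(-30.40, -24.80)

Difference: x̄₁ - x̄₂ = -27.60
SE = √(s₁²/n₁ + s₂²/n₂) = √(5.0²/33 + 4.5²/58) = 1.0520
df = 61.02 → 61 (Welch–Satterthwaite, rounded down)
t* = 2.659

CI: -27.60 ± 2.659 · 1.0520 = -27.60 ± 2.80 = (-30.40, -24.80)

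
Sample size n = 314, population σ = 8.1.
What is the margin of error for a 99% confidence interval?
Margin of error = 1.18

Margin of error = z* · σ/√n
= 2.576 · 8.1/√314
= 2.576 · 8.1/17.7200
= 1.18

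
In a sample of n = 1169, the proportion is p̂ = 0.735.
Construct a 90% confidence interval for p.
(0.714, 0.756)

Proportion CI:
SE = √(p̂(1-p̂)/n) = √(0.735 · 0.265 / 1169) = 0.01291

z* = 1.645
Margin = z* · SE = 1.645 · 0.01291 = 0.0212

CI: 0.735 ± 0.0212 = (0.714, 0.756)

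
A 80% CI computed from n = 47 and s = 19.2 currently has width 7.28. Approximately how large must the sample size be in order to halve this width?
n ≈ 188

CI width ∝ 1/√n
To reduce width by factor 2, need √n to grow by 2 → need 2² = 4 times as many samples.

Current: n = 47, width = 7.28
New: n = 188, width ≈ 3.60

Width reduced by factor of 7.28/3.60 = 2.02.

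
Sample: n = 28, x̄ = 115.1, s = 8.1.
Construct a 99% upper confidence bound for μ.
μ ≤ 118.89

Upper bound (one-sided):
t* = 2.473 (one-sided for 99%)
Upper bound = x̄ + t* · s/√n = 115.1 + 2.473 · 8.1/√28 = 118.89

We are 99% confident that μ ≤ 118.89.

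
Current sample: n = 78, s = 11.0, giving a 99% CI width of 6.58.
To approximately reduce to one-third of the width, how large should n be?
n ≈ 702

CI width ∝ 1/√n
To reduce width by factor 3, need √n to grow by 3 → need 3² = 9 times as many samples.

Current: n = 78, width = 6.58
New: n = 702, width ≈ 2.14

Width reduced by factor of 6.58/2.14 = 3.07.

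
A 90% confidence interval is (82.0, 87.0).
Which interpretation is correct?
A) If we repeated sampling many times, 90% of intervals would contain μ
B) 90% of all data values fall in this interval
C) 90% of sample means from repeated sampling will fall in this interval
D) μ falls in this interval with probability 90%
A

A) Correct — this is the frequentist long-run coverage interpretation.
B) Wrong — a CI is about the parameter μ, not individual data values.
C) Wrong — coverage applies to intervals containing μ, not to future x̄ values.
D) Wrong — μ is fixed; the randomness lives in the interval, not in μ.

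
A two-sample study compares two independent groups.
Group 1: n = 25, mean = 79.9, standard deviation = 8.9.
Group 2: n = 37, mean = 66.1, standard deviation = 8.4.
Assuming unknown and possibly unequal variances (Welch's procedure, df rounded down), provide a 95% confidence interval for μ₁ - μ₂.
(9.27, 18.33)

Difference: x̄₁ - x̄₂ = 13.80
SE = √(s₁²/n₁ + s₂²/n₂) = √(8.9²/25 + 8.4²/37) = 2.2529
df = 49.60 → 49 (Welch–Satterthwaite, rounded down)
t* = 2.010

CI: 13.80 ± 2.010 · 2.2529 = 13.80 ± 4.53 = (9.27, 18.33)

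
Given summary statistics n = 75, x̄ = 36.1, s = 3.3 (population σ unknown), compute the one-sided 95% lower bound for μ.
μ ≥ 35.47

Lower bound (one-sided):
t* = 1.666 (one-sided for 95%)
Lower bound = x̄ - t* · s/√n = 36.1 - 1.666 · 3.3/√75 = 35.47

We are 95% confident that μ ≥ 35.47.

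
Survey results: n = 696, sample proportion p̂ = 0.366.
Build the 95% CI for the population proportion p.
(0.330, 0.402)

Proportion CI:
SE = √(p̂(1-p̂)/n) = √(0.366 · 0.634 / 696) = 0.01826

z* = 1.960
Margin = z* · SE = 1.960 · 0.01826 = 0.0358

CI: 0.366 ± 0.0358 = (0.330, 0.402)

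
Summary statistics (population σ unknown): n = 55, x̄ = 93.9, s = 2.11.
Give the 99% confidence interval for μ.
(93.14, 94.66)

t-interval (σ unknown):
df = n - 1 = 54
t* = 2.670 for 99% confidence

Margin of error = t* · s/√n = 2.670 · 2.11/√55 = 0.76

CI: (93.14, 94.66)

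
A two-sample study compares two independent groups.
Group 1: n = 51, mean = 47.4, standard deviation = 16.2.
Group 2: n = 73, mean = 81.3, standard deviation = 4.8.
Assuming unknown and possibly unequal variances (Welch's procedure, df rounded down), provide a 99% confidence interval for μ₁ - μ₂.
(-40.13, -27.67)

Difference: x̄₁ - x̄₂ = -33.90
SE = √(s₁²/n₁ + s₂²/n₂) = √(16.2²/51 + 4.8²/73) = 2.3370
df = 56.17 → 56 (Welch–Satterthwaite, rounded down)
t* = 2.667

CI: -33.90 ± 2.667 · 2.3370 = -33.90 ± 6.23 = (-40.13, -27.67)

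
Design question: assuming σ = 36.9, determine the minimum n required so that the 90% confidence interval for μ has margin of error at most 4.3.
n ≥ 200

For margin E ≤ 4.3:
n ≥ (z* · σ / E)²
n ≥ (1.645 · 36.9 / 4.3)²
n ≥ 199.27

Minimum n = 200 (rounding up)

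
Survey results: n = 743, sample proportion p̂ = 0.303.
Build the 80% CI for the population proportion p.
(0.281, 0.325)

Proportion CI:
SE = √(p̂(1-p̂)/n) = √(0.303 · 0.697 / 743) = 0.01686

z* = 1.282
Margin = z* · SE = 1.282 · 0.01686 = 0.0216

CI: 0.303 ± 0.0216 = (0.281, 0.325)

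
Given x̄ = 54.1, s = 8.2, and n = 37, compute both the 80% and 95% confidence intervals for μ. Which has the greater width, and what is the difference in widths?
95% CI is wider by 1.95

df = 36
80% CI: t* = 1.306, (52.34, 55.86), width = 2 · t* · s/√n = 3.52
95% CI: t* = 2.028, (51.37, 56.83), width = 2 · t* · s/√n = 5.47

The 95% CI is wider by 5.47 - 3.52 = 1.95.
Higher confidence requires a wider interval.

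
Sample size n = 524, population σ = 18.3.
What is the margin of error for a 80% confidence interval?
Margin of error = 1.02

Margin of error = z* · σ/√n
= 1.282 · 18.3/√524
= 1.282 · 18.3/22.8910
= 1.02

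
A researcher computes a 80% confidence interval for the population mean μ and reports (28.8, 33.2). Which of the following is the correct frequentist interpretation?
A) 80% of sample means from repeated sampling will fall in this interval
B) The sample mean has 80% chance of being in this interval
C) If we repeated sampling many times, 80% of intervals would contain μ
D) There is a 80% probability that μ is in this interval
C

A) Wrong — coverage applies to intervals containing μ, not to future x̄ values.
B) Wrong — x̄ is observed and sits in the interval by construction.
C) Correct — this is the frequentist long-run coverage interpretation.
D) Wrong — μ is fixed; the randomness lives in the interval, not in μ.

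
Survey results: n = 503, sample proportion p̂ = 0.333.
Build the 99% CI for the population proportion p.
(0.279, 0.387)

Proportion CI:
SE = √(p̂(1-p̂)/n) = √(0.333 · 0.667 / 503) = 0.02101

z* = 2.576
Margin = z* · SE = 2.576 · 0.02101 = 0.0541

CI: 0.333 ± 0.0541 = (0.279, 0.387)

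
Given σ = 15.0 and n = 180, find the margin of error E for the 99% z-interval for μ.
Margin of error = 2.88

Margin of error = z* · σ/√n
= 2.576 · 15.0/√180
= 2.576 · 15.0/13.4164
= 2.88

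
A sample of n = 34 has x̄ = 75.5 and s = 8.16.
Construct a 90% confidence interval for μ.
(73.13, 77.87)

t-interval (σ unknown):
df = n - 1 = 33
t* = 1.692 for 90% confidence

Margin of error = t* · s/√n = 1.692 · 8.16/√34 = 2.37

CI: (73.13, 77.87)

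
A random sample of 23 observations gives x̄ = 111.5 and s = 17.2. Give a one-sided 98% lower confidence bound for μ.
μ ≥ 103.67

Lower bound (one-sided):
t* = 2.183 (one-sided for 98%)
Lower bound = x̄ - t* · s/√n = 111.5 - 2.183 · 17.2/√23 = 103.67

We are 98% confident that μ ≥ 103.67.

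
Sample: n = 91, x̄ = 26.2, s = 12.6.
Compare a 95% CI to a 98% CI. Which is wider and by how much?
98% CI is wider by 1.01

df = 90
95% CI: t* = 1.987, (23.58, 28.82), width = 2 · t* · s/√n = 5.25
98% CI: t* = 2.368, (23.07, 29.33), width = 2 · t* · s/√n = 6.26

The 98% CI is wider by 6.26 - 5.25 = 1.01.
Higher confidence requires a wider interval.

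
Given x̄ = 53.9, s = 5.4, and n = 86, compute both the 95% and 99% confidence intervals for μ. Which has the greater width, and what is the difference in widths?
99% CI is wider by 0.75

df = 85
95% CI: t* = 1.988, (52.74, 55.06), width = 2 · t* · s/√n = 2.32
99% CI: t* = 2.635, (52.37, 55.43), width = 2 · t* · s/√n = 3.07

The 99% CI is wider by 3.07 - 2.32 = 0.75.
Higher confidence requires a wider interval.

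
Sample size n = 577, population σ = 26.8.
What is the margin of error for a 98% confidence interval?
Margin of error = 2.60

Margin of error = z* · σ/√n
= 2.326 · 26.8/√577
= 2.326 · 26.8/24.0208
= 2.60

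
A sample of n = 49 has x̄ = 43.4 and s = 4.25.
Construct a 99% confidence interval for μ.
(41.77, 45.03)

t-interval (σ unknown):
df = n - 1 = 48
t* = 2.682 for 99% confidence

Margin of error = t* · s/√n = 2.682 · 4.25/√49 = 1.63

CI: (41.77, 45.03)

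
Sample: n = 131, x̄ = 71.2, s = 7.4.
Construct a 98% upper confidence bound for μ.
μ ≤ 72.54

Upper bound (one-sided):
t* = 2.075 (one-sided for 98%)
Upper bound = x̄ + t* · s/√n = 71.2 + 2.075 · 7.4/√131 = 72.54

We are 98% confident that μ ≤ 72.54.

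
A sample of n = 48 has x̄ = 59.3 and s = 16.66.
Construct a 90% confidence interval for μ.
(55.26, 63.34)

t-interval (σ unknown):
df = n - 1 = 47
t* = 1.678 for 90% confidence

Margin of error = t* · s/√n = 1.678 · 16.66/√48 = 4.04

CI: (55.26, 63.34)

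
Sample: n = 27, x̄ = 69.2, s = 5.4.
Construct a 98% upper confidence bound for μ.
μ ≤ 71.45

Upper bound (one-sided):
t* = 2.162 (one-sided for 98%)
Upper bound = x̄ + t* · s/√n = 69.2 + 2.162 · 5.4/√27 = 71.45

We are 98% confident that μ ≤ 71.45.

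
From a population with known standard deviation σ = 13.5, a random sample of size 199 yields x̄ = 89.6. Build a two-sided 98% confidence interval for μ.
(87.37, 91.83)

z-interval (σ known):
z* = 2.326 for 98% confidence

Margin of error = z* · σ/√n = 2.326 · 13.5/√199 = 2.23

CI: (89.6 - 2.23, 89.6 + 2.23) = (87.37, 91.83)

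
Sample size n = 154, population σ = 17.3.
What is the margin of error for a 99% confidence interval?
Margin of error = 3.59

Margin of error = z* · σ/√n
= 2.576 · 17.3/√154
= 2.576 · 17.3/12.4097
= 3.59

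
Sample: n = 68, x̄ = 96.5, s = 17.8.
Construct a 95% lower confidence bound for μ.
μ ≥ 92.90

Lower bound (one-sided):
t* = 1.668 (one-sided for 95%)
Lower bound = x̄ - t* · s/√n = 96.5 - 1.668 · 17.8/√68 = 92.90

We are 95% confident that μ ≥ 92.90.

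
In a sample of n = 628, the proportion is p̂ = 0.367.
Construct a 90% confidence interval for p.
(0.335, 0.399)

Proportion CI:
SE = √(p̂(1-p̂)/n) = √(0.367 · 0.633 / 628) = 0.01923

z* = 1.645
Margin = z* · SE = 1.645 · 0.01923 = 0.0316

CI: 0.367 ± 0.0316 = (0.335, 0.399)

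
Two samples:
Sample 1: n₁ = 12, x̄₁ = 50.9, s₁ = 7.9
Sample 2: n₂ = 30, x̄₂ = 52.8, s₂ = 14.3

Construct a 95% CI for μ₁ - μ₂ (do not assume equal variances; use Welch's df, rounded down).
(-8.94, 5.14)

Difference: x̄₁ - x̄₂ = -1.90
SE = √(s₁²/n₁ + s₂²/n₂) = √(7.9²/12 + 14.3²/30) = 3.4666
df = 35.56 → 35 (Welch–Satterthwaite, rounded down)
t* = 2.030

CI: -1.90 ± 2.030 · 3.4666 = -1.90 ± 7.04 = (-8.94, 5.14)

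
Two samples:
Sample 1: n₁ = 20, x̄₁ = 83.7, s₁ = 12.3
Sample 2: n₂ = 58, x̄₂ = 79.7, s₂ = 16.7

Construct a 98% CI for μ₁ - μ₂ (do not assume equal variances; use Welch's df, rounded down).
(-4.49, 12.49)

Difference: x̄₁ - x̄₂ = 4.00
SE = √(s₁²/n₁ + s₂²/n₂) = √(12.3²/20 + 16.7²/58) = 3.5175
df = 44.80 → 44 (Welch–Satterthwaite, rounded down)
t* = 2.414

CI: 4.00 ± 2.414 · 3.5175 = 4.00 ± 8.49 = (-4.49, 12.49)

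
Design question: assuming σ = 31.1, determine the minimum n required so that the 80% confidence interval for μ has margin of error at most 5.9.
n ≥ 46

For margin E ≤ 5.9:
n ≥ (z* · σ / E)²
n ≥ (1.282 · 31.1 / 5.9)²
n ≥ 45.67

Minimum n = 46 (rounding up)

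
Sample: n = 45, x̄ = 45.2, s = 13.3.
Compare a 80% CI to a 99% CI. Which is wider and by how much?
99% CI is wider by 5.51

df = 44
80% CI: t* = 1.301, (42.62, 47.78), width = 2 · t* · s/√n = 5.16
99% CI: t* = 2.692, (39.86, 50.54), width = 2 · t* · s/√n = 10.67

The 99% CI is wider by 10.67 - 5.16 = 5.51.
Higher confidence requires a wider interval.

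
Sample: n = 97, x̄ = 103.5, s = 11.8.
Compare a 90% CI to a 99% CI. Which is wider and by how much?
99% CI is wider by 2.32

df = 96
90% CI: t* = 1.661, (101.51, 105.49), width = 2 · t* · s/√n = 3.98
99% CI: t* = 2.628, (100.35, 106.65), width = 2 · t* · s/√n = 6.30

The 99% CI is wider by 6.30 - 3.98 = 2.32.
Higher confidence requires a wider interval.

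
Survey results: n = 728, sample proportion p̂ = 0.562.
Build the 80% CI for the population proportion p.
(0.538, 0.586)

Proportion CI:
SE = √(p̂(1-p̂)/n) = √(0.562 · 0.438 / 728) = 0.01839

z* = 1.282
Margin = z* · SE = 1.282 · 0.01839 = 0.0236

CI: 0.562 ± 0.0236 = (0.538, 0.586)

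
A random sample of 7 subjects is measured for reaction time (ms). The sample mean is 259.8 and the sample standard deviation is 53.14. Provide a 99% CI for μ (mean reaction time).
(185.34, 334.26)

t-interval (σ unknown):
df = n - 1 = 6
t* = 3.707 for 99% confidence

Margin of error = t* · s/√n = 3.707 · 53.14/√7 = 74.46

CI: (185.34, 334.26)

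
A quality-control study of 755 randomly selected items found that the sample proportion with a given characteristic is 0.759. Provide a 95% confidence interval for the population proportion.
(0.728, 0.790)

Proportion CI:
SE = √(p̂(1-p̂)/n) = √(0.759 · 0.241 / 755) = 0.01557

z* = 1.960
Margin = z* · SE = 1.960 · 0.01557 = 0.0305

CI: 0.759 ± 0.0305 = (0.728, 0.790)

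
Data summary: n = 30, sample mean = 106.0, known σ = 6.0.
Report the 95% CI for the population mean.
(103.85, 108.15)

z-interval (σ known):
z* = 1.960 for 95% confidence

Margin of error = z* · σ/√n = 1.960 · 6.0/√30 = 2.15

CI: (106.0 - 2.15, 106.0 + 2.15) = (103.85, 108.15)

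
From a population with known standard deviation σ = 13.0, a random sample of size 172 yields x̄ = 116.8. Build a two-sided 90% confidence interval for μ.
(115.17, 118.43)

z-interval (σ known):
z* = 1.645 for 90% confidence

Margin of error = z* · σ/√n = 1.645 · 13.0/√172 = 1.63

CI: (116.8 - 1.63, 116.8 + 1.63) = (115.17, 118.43)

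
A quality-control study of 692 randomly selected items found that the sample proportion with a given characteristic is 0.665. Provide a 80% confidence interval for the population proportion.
(0.642, 0.688)

Proportion CI:
SE = √(p̂(1-p̂)/n) = √(0.665 · 0.335 / 692) = 0.01794

z* = 1.282
Margin = z* · SE = 1.282 · 0.01794 = 0.0230

CI: 0.665 ± 0.0230 = (0.642, 0.688)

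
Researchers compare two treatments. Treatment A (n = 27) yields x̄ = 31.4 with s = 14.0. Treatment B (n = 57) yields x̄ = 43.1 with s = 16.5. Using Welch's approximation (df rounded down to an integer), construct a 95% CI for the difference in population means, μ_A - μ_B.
(-18.64, -4.76)

Difference: x̄₁ - x̄₂ = -11.70
SE = √(s₁²/n₁ + s₂²/n₂) = √(14.0²/27 + 16.5²/57) = 3.4692
df = 59.51 → 59 (Welch–Satterthwaite, rounded down)
t* = 2.001

CI: -11.70 ± 2.001 · 3.4692 = -11.70 ± 6.94 = (-18.64, -4.76)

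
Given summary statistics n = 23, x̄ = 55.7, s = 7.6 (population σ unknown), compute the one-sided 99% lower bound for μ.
μ ≥ 51.73

Lower bound (one-sided):
t* = 2.508 (one-sided for 99%)
Lower bound = x̄ - t* · s/√n = 55.7 - 2.508 · 7.6/√23 = 51.73

We are 99% confident that μ ≥ 51.73.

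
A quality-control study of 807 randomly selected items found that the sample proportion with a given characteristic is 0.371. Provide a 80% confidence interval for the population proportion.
(0.349, 0.393)

Proportion CI:
SE = √(p̂(1-p̂)/n) = √(0.371 · 0.629 / 807) = 0.01700

z* = 1.282
Margin = z* · SE = 1.282 · 0.01700 = 0.0218

CI: 0.371 ± 0.0218 = (0.349, 0.393)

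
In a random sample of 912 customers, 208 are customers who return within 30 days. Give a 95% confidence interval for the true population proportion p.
(0.201, 0.255)

Proportion CI:
p̂ = 208/912 = 0.22807
SE = √(p̂(1-p̂)/n) = √(0.22807 · 0.77193 / 912) = 0.01389

z* = 1.960
Margin = z* · SE = 1.960 · 0.01389 = 0.0272

CI: 0.22807 ± 0.0272 = (0.201, 0.255)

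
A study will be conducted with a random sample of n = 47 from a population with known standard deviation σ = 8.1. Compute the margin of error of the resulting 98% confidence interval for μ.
Margin of error = 2.75

Margin of error = z* · σ/√n
= 2.326 · 8.1/√47
= 2.326 · 8.1/6.8557
= 2.75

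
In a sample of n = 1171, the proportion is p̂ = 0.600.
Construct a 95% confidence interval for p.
(0.572, 0.628)

Proportion CI:
SE = √(p̂(1-p̂)/n) = √(0.600 · 0.400 / 1171) = 0.01432

z* = 1.960
Margin = z* · SE = 1.960 · 0.01432 = 0.0281

CI: 0.600 ± 0.0281 = (0.572, 0.628)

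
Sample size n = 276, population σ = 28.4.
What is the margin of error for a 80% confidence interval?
Margin of error = 2.19

Margin of error = z* · σ/√n
= 1.282 · 28.4/√276
= 1.282 · 28.4/16.6132
= 2.19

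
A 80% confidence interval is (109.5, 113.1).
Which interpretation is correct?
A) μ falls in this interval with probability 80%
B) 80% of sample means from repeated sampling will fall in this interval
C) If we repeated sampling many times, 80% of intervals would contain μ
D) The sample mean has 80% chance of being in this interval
C

A) Wrong — μ is fixed; the randomness lives in the interval, not in μ.
B) Wrong — coverage applies to intervals containing μ, not to future x̄ values.
C) Correct — this is the frequentist long-run coverage interpretation.
D) Wrong — x̄ is observed and sits in the interval by construction.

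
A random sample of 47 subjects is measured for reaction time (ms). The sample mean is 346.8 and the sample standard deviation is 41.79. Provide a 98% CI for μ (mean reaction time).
(332.11, 361.49)

t-interval (σ unknown):
df = n - 1 = 46
t* = 2.410 for 98% confidence

Margin of error = t* · s/√n = 2.410 · 41.79/√47 = 14.69

CI: (332.11, 361.49)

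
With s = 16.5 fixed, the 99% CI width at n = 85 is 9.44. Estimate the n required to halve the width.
n ≈ 340

CI width ∝ 1/√n
To reduce width by factor 2, need √n to grow by 2 → need 2² = 4 times as many samples.

Current: n = 85, width = 9.44
New: n = 340, width ≈ 4.64

Width reduced by factor of 9.44/4.64 = 2.03.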